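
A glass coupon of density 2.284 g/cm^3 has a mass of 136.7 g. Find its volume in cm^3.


Rearrange rho = m / V:
  V = m / rho
  V = 136.7 / 2.284 = 59.851 cm^3

59.851 cm^3


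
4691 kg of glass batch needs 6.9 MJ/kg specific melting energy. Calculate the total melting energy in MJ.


Total energy = mass * specific energy
  E = 4691 * 6.9 = 32367.9 MJ

32367.9 MJ


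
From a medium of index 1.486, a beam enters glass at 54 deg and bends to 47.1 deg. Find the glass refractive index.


Apply Snell's law: n1 * sin(theta1) = n2 * sin(theta2)
  n2 = n1 * sin(theta1) / sin(theta2)
  sin(54) = 0.809017
  sin(47.1) = 0.732543
  n2 = 1.486 * 0.809017 / 0.732543 = 1.6411

1.6411


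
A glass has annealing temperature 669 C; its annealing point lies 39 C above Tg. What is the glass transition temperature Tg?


Rearrange T_anneal = Tg + offset for Tg:
  Tg = T_anneal - offset = 669 - 39 = 630 C

630 C


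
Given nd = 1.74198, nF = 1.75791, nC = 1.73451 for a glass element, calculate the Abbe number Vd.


Abbe number formula: Vd = (nd - 1) / (nF - nC)
  nd - 1 = 1.74198 - 1 = 0.74198
  nF - nC = 1.75791 - 1.73451 = 0.0234
  Vd = 0.74198 / 0.0234 = 31.71

31.71


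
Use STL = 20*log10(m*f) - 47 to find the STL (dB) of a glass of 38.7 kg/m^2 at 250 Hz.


Mass law: STL = 20 * log10(m * f) - 47
  m * f = 38.7 * 250 = 9675
  log10(9675) = 3.98565
  STL = 20 * 3.98565 - 47 = 79.713 - 47 = 32.7 dB

32.7 dB


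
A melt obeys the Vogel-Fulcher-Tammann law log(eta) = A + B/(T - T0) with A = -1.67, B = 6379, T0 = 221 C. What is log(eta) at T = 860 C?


VFT equation: log(eta) = A + B / (T - T0)
  T - T0 = 860 - 221 = 639
  B / (T - T0) = 6379 / 639 = 9.983
  log(eta) = -1.67 + 9.983 = 8.313

8.313


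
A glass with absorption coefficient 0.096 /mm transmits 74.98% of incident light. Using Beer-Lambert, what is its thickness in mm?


Rearrange T = exp(-alpha * thickness):
  thickness = -ln(T) / alpha
  T = 74.98/100 = 0.7498
  ln(T) = -0.28795
  -ln(T) = 0.28795
  thickness = 0.28795 / 0.096 = 3.0 mm

3.0 mm


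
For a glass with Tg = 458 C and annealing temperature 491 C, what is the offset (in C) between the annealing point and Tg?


Offset = T_anneal - Tg:
  offset = 491 - 458 = 33 C

33 C


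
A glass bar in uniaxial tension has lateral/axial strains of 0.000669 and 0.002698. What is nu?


Poisson's ratio: nu = lateral strain / axial strain
  nu = 0.000669 / 0.002698 = 0.248

0.248


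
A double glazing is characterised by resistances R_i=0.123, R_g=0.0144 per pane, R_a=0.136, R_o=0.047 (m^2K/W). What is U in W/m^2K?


Total thermal resistance (series):
  R_total = R_in + R_glass + R_air + R_glass + R_out
  R_total = 0.123 + 0.0144 + 0.136 + 0.0144 + 0.047 = 0.3348 m^2K/W
U-value = 1 / R_total = 1 / 0.3348 = 2.987 W/m^2K

2.987 W/m^2K


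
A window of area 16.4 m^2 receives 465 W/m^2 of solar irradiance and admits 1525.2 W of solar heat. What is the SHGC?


Rearrange Q = Area * SHGC * Irradiance:
  SHGC = Q / (Area * Irradiance)
  SHGC = 1525.2 / (16.4 * 465) = 0.2

0.2


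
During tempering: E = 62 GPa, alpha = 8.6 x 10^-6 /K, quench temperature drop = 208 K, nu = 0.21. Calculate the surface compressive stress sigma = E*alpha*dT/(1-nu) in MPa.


Tempering stress: sigma = E * alpha * dT / (1 - nu)
  E (MPa) = 62 * 1000 = 62000
  Numerator = 62000 * (8.6 x 10^-6) * 208 = 110.9056
  Denominator = 1 - 0.21 = 0.79
  sigma = 110.9056 / 0.79 = 140.4 MPa

140.4 MPa


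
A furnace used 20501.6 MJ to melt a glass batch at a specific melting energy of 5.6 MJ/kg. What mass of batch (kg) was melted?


Rearrange E = m * s for m:
  m = E / s
  m = 20501.6 / 5.6 = 3661.0 kg

3661.0 kg


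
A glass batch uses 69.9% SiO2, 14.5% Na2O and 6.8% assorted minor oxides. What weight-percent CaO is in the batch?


Pieces sum to 100%:
  CaO = 100 - (SiO2 + Na2O + others)
  CaO = 100 - (69.9 + 14.5 + 6.8) = 8.8%

8.8%


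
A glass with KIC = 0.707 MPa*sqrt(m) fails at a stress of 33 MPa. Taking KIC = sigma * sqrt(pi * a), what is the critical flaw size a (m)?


Rearrange KIC = sigma * sqrt(pi * a):
  sqrt(pi * a) = KIC / sigma
  sqrt(pi * a) = 0.707 / 33 = 0.021424
  a = (KIC / sigma)^2 / pi
  a = 0.021424^2 / pi = 0.0001461 m

0.0001461 m


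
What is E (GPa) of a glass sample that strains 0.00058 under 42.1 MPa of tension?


Young's modulus: E = stress / strain
  E = 42.1 MPa / 0.00058 = 72586.21 MPa
Convert to GPa: 72586.21 / 1000 = 72.59 GPa

72.59 GPa


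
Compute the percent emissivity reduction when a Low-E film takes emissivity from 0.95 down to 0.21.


Percentage reduction = (1 - coated/uncoated) * 100
  Ratio = 0.21 / 0.95 = 0.2211
  Reduction = (1 - 0.2211) * 100 = 77.9%

77.9%


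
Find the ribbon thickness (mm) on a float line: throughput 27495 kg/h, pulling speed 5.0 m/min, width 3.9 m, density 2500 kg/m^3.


Ribbon cross-section from mass balance:
  Volume rate = throughput / density = 27495 / 2500 = 10.998 m^3/h
  thickness = volume rate / (speed * 60 * width), i.e.
  thickness = throughput / (60 * speed * width * density) * 1000
  thickness = 27495 / (60 * 5.0 * 3.9 * 2500) * 1000 = 9.4 mm

9.4 mm


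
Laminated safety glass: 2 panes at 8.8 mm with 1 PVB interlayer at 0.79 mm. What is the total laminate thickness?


Total thickness = glass contribution + PVB contribution
  Glass: 2 * 8.8 = 17.6 mm
  PVB: 1 * 0.79 = 0.79 mm
  Total = 17.6 + 0.79 = 18.39 mm

18.39 mm


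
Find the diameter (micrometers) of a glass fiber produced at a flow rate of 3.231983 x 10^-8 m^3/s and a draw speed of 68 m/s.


Cross-sectional area from continuity:
  A = Q / v = 3.231983 x 10^-8 / 68 = 4.752916 x 10^-10 m^2
Diameter from circular cross-section:
  d = sqrt(4A / pi) * 10^6 (m -> um)
  d = sqrt(4 * 4.752916 x 10^-10 / pi) * 10^6 = 24.6 um

24.6 um


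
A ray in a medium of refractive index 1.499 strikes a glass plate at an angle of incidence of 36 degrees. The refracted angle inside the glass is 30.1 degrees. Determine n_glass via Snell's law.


Apply Snell's law: n1 * sin(theta1) = n2 * sin(theta2)
  n2 = n1 * sin(theta1) / sin(theta2)
  sin(36) = 0.587785
  sin(30.1) = 0.501511
  n2 = 1.499 * 0.587785 / 0.501511 = 1.7569

1.7569


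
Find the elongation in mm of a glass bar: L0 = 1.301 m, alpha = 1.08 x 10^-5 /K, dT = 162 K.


Thermal expansion formula: dL = alpha * L0 * dT
  dL = (1.08 x 10^-5) * 1.301 * 162 = 0.00227623 m
Convert to mm: 0.00227623 * 1000 = 2.2762 mm

2.2762 mm


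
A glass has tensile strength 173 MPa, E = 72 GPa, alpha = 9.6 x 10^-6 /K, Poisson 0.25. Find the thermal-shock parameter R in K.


Thermal shock resistance: R = sigma * (1 - nu) / (E * alpha)
  Numerator = 173 * (1 - 0.25) = 129.75
  Denominator = 72 * 1000 * (9.6 x 10^-6) = 0.6912
  R = 129.75 / 0.6912 = 187.7 K

187.7 K


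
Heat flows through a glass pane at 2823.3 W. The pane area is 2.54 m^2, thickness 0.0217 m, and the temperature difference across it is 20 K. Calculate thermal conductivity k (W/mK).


Fourier's law rearranged: k = Q * t / (A * dT)
  Numerator = 2823.3 * 0.0217 = 61.26561
  Denominator = 2.54 * 20 = 50.8
  k = 61.26561 / 50.8 = 1.206 W/mK

1.206 W/mK


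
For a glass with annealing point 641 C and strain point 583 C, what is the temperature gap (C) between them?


Gap = T_anneal - T_strain:
  gap = 641 - 583 = 58 C

58 C


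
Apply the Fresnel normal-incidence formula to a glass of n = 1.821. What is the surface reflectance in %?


Fresnel reflectance at normal incidence:
  R = ((n - 1)/(n + 1))^2
  (n - 1)/(n + 1) = (1.821 - 1)/(1.821 + 1) = 0.291032
  R = 0.291032^2 = 0.0846996
  R(%) = 0.0846996 * 100 = 8.47%

8.47%


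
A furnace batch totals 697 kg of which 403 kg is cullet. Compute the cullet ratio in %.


Cullet ratio = (cullet mass / total batch mass) * 100
  Ratio = 403 / 697 * 100 = 57.82%

57.82%


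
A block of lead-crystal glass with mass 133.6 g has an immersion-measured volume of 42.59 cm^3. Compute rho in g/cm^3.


Use the definition of density:
  rho = mass / volume
  rho = 133.6 / 42.59 = 3.137 g/cm^3

3.137 g/cm^3


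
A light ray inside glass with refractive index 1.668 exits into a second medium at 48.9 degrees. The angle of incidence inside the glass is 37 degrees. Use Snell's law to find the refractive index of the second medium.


Apply Snell's law: n1 * sin(theta1) = n2 * sin(theta2)
  n2 = n1 * sin(theta1) / sin(theta2)
  sin(37) = 0.601815
  sin(48.9) = 0.753563
  n2 = 1.668 * 0.601815 / 0.753563 = 1.3321

1.3321


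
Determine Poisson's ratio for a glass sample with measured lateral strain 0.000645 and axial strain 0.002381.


Poisson's ratio: nu = lateral strain / axial strain
  nu = 0.000645 / 0.002381 = 0.2709

0.2709


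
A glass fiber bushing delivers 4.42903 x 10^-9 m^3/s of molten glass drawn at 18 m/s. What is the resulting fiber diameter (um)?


Cross-sectional area from continuity:
  A = Q / v = 4.42903 x 10^-9 / 18 = 2.460572 x 10^-10 m^2
Diameter from circular cross-section:
  d = sqrt(4A / pi) * 10^6 (m -> um)
  d = sqrt(4 * 2.460572 x 10^-10 / pi) * 10^6 = 17.7 um

17.7 um


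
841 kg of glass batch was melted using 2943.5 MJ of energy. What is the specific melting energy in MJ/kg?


Rearrange E = m * s for s:
  s = E / m
  s = 2943.5 / 841 = 3.5 MJ/kg

3.5 MJ/kg


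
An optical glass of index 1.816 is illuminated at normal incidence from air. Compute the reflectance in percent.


Fresnel reflectance at normal incidence:
  R = ((n - 1)/(n + 1))^2
  (n - 1)/(n + 1) = (1.816 - 1)/(1.816 + 1) = 0.289773
  R = 0.289773^2 = 0.0839684
  R(%) = 0.0839684 * 100 = 8.397%

8.397%


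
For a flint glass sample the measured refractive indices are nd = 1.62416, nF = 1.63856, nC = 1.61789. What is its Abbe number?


Abbe number formula: Vd = (nd - 1) / (nF - nC)
  nd - 1 = 1.62416 - 1 = 0.62416
  nF - nC = 1.63856 - 1.61789 = 0.02067
  Vd = 0.62416 / 0.02067 = 30.2

30.2


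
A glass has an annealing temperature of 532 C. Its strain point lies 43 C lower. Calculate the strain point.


Strain point = annealing point - difference:
  T_strain = 532 - 43 = 489 C

489 C


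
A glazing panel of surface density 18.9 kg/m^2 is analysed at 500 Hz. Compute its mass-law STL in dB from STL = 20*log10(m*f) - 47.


Mass law: STL = 20 * log10(m * f) - 47
  m * f = 18.9 * 500 = 9450
  log10(9450) = 3.97543
  STL = 20 * 3.97543 - 47 = 79.5086 - 47 = 32.5 dB

32.5 dB


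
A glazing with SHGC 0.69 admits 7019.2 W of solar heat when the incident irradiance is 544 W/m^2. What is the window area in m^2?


Rearrange Q = Area * SHGC * Irradiance:
  Area = Q / (SHGC * Irradiance)
  Area = 7019.2 / (0.69 * 544) = 18.7 m^2

18.7 m^2


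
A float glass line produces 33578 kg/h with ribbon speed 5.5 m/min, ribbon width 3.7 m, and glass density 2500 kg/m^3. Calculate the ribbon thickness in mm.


Ribbon cross-section from mass balance:
  Volume rate = throughput / density = 33578 / 2500 = 13.4312 m^3/h
  thickness = volume rate / (speed * 60 * width), i.e.
  thickness = throughput / (60 * speed * width * density) * 1000
  thickness = 33578 / (60 * 5.5 * 3.7 * 2500) * 1000 = 11.0 mm

11.0 mm


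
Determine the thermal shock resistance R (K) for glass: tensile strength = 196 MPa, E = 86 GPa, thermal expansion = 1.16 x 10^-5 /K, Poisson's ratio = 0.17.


Thermal shock resistance: R = sigma * (1 - nu) / (E * alpha)
  Numerator = 196 * (1 - 0.17) = 162.68
  Denominator = 86 * 1000 * (1.16 x 10^-5) = 0.9976
  R = 162.68 / 0.9976 = 163.1 K

163.1 K


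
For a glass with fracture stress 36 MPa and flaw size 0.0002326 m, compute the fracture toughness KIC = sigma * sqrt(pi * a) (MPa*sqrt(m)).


Fracture toughness: KIC = sigma * sqrt(pi * a)
  pi * a = pi * 0.0002326 = 0.000730734
  sqrt(pi * a) = 0.027032
  KIC = 36 * 0.027032 = 0.973 MPa*sqrt(m)

0.973 MPa*sqrt(m)


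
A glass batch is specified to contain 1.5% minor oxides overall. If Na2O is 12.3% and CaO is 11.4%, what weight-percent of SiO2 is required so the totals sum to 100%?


Known pieces sum to 100%:
  SiO2 = 100 - (others + Na2O + CaO)
  SiO2 = 100 - (1.5 + 12.3 + 11.4) = 74.8%

74.8%


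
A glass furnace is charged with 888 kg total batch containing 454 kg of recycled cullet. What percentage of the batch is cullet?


Cullet ratio = (cullet mass / total batch mass) * 100
  Ratio = 454 / 888 * 100 = 51.13%

51.13%


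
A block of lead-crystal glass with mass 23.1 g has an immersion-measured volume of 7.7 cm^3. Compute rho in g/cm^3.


Use the definition of density:
  rho = mass / volume
  rho = 23.1 / 7.7 = 3.0 g/cm^3

3.0 g/cm^3


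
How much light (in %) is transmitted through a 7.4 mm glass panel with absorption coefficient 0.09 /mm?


Beer-Lambert law: T = exp(-alpha * thickness)
  exponent = -0.09 * 7.4 = -0.666
  T = exp(-0.666) = 0.5138
  Percentage = 0.5138 * 100 = 51.38%

51.38%


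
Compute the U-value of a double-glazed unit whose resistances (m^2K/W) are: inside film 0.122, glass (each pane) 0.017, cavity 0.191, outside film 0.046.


Total thermal resistance (series):
  R_total = R_in + R_glass + R_air + R_glass + R_out
  R_total = 0.122 + 0.017 + 0.191 + 0.017 + 0.046 = 0.393 m^2K/W
U-value = 1 / R_total = 1 / 0.393 = 2.545 W/m^2K

2.545 W/m^2K


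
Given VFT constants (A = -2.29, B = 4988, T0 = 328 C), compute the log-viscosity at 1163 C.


VFT equation: log(eta) = A + B / (T - T0)
  T - T0 = 1163 - 328 = 835
  B / (T - T0) = 4988 / 835 = 5.974
  log(eta) = -2.29 + 5.974 = 3.684

3.684


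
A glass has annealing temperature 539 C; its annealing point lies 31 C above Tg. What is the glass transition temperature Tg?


Rearrange T_anneal = Tg + offset for Tg:
  Tg = T_anneal - offset = 539 - 31 = 508 C

508 C


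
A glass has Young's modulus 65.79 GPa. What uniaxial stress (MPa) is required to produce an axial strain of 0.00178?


Rearrange E = sigma / epsilon:
  sigma = E * epsilon
  E (MPa) = 65.79 * 1000 = 65790
  sigma = 65790 * 0.00178 = 117.11 MPa

117.11 MPa


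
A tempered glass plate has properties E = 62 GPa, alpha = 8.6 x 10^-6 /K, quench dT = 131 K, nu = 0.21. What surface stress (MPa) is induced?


Tempering stress: sigma = E * alpha * dT / (1 - nu)
  E (MPa) = 62 * 1000 = 62000
  Numerator = 62000 * (8.6 x 10^-6) * 131 = 69.8492
  Denominator = 1 - 0.21 = 0.79
  sigma = 69.8492 / 0.79 = 88.4 MPa

88.4 MPa


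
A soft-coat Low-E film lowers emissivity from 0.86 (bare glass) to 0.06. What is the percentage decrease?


Percentage reduction = (1 - coated/uncoated) * 100
  Ratio = 0.06 / 0.86 = 0.0698
  Reduction = (1 - 0.0698) * 100 = 93.0%

93.0%


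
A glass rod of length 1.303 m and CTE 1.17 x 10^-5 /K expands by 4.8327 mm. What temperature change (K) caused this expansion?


Rearrange dL = alpha * L0 * dT for dT:
  dT = dL / (alpha * L0)
  dL (m) = 4.8327 / 1000 = 0.0048327
  dT = 0.0048327 / ((1.17 x 10^-5) * 1.303) = 317.0 K

317.0 K


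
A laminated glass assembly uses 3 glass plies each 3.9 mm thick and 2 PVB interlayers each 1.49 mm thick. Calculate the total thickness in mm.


Total thickness = glass contribution + PVB contribution
  Glass: 3 * 3.9 = 11.7 mm
  PVB: 2 * 1.49 = 2.98 mm
  Total = 11.7 + 2.98 = 14.68 mm

14.68 mm


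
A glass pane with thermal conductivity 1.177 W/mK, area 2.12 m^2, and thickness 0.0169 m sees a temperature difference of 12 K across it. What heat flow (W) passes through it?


Fourier's law: Q = k * A * dT / t
  Q = 1.177 * 2.12 * 12 / 0.0169
  Q = 29.94288 / 0.0169 = 1771.8 W

1771.8 W


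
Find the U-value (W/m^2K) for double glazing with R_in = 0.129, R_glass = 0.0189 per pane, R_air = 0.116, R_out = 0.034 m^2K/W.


Total thermal resistance (series):
  R_total = R_in + R_glass + R_air + R_glass + R_out
  R_total = 0.129 + 0.0189 + 0.116 + 0.0189 + 0.034 = 0.3168 m^2K/W
U-value = 1 / R_total = 1 / 0.3168 = 3.157 W/m^2K

3.157 W/m^2K


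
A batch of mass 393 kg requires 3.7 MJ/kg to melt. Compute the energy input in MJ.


Total energy = mass * specific energy
  E = 393 * 3.7 = 1454.1 MJ

1454.1 MJ


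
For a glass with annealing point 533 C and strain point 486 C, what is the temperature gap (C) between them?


Gap = T_anneal - T_strain:
  gap = 533 - 486 = 47 C

47 C


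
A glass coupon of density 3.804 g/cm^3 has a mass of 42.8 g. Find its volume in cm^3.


Rearrange rho = m / V:
  V = m / rho
  V = 42.8 / 3.804 = 11.251 cm^3

11.251 cm^3


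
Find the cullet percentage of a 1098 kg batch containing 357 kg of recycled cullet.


Cullet ratio = (cullet mass / total batch mass) * 100
  Ratio = 357 / 1098 * 100 = 32.51%

32.51%


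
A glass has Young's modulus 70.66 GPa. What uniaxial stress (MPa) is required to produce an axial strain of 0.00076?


Rearrange E = sigma / epsilon:
  sigma = E * epsilon
  E (MPa) = 70.66 * 1000 = 70660
  sigma = 70660 * 0.00076 = 53.7 MPa

53.7 MPa


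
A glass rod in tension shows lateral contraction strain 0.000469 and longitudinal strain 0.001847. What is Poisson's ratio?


Poisson's ratio: nu = lateral strain / axial strain
  nu = 0.000469 / 0.001847 = 0.2539

0.2539


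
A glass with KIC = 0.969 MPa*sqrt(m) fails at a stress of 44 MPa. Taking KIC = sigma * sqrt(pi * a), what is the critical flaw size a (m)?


Rearrange KIC = sigma * sqrt(pi * a):
  sqrt(pi * a) = KIC / sigma
  sqrt(pi * a) = 0.969 / 44 = 0.022023
  a = (KIC / sigma)^2 / pi
  a = 0.022023^2 / pi = 0.0001544 m

0.0001544 m


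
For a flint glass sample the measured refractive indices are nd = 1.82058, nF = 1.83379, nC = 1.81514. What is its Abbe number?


Abbe number formula: Vd = (nd - 1) / (nF - nC)
  nd - 1 = 1.82058 - 1 = 0.82058
  nF - nC = 1.83379 - 1.81514 = 0.01865
  Vd = 0.82058 / 0.01865 = 44.0

44.0


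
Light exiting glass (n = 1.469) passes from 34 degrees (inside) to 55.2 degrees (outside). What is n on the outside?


Apply Snell's law: n1 * sin(theta1) = n2 * sin(theta2)
  n2 = n1 * sin(theta1) / sin(theta2)
  sin(34) = 0.559193
  sin(55.2) = 0.821149
  n2 = 1.469 * 0.559193 / 0.821149 = 1.0004

1.0004


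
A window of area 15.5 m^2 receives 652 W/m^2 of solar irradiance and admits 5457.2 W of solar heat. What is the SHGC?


Rearrange Q = Area * SHGC * Irradiance:
  SHGC = Q / (Area * Irradiance)
  SHGC = 5457.2 / (15.5 * 652) = 0.54

0.54


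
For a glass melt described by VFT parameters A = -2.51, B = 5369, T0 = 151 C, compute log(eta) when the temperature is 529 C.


VFT equation: log(eta) = A + B / (T - T0)
  T - T0 = 529 - 151 = 378
  B / (T - T0) = 5369 / 378 = 14.204
  log(eta) = -2.51 + 14.204 = 11.694

11.694


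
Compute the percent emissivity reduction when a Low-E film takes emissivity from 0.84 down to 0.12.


Percentage reduction = (1 - coated/uncoated) * 100
  Ratio = 0.12 / 0.84 = 0.1429
  Reduction = (1 - 0.1429) * 100 = 85.7%

85.7%


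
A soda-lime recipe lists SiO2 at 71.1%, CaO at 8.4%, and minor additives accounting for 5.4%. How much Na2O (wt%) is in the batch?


Pieces sum to 100%:
  Na2O = 100 - (SiO2 + CaO + others)
  Na2O = 100 - (71.1 + 8.4 + 5.4) = 15.1%

15.1%


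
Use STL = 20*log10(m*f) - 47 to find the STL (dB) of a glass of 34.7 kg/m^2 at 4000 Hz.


Mass law: STL = 20 * log10(m * f) - 47
  m * f = 34.7 * 4000 = 138800
  log10(138800) = 5.14239
  STL = 20 * 5.14239 - 47 = 102.8478 - 47 = 55.8 dB

55.8 dB


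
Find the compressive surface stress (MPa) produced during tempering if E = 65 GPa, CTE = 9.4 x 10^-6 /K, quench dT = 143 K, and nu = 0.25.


Tempering stress: sigma = E * alpha * dT / (1 - nu)
  E (MPa) = 65 * 1000 = 65000
  Numerator = 65000 * (9.4 x 10^-6) * 143 = 87.373
  Denominator = 1 - 0.25 = 0.75
  sigma = 87.373 / 0.75 = 116.5 MPa

116.5 MPa


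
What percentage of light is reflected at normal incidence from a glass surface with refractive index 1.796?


Fresnel reflectance at normal incidence:
  R = ((n - 1)/(n + 1))^2
  (n - 1)/(n + 1) = (1.796 - 1)/(1.796 + 1) = 0.284692
  R = 0.284692^2 = 0.0810495
  R(%) = 0.0810495 * 100 = 8.105%

8.105%


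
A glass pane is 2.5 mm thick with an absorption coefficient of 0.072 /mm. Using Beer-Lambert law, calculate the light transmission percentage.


Beer-Lambert law: T = exp(-alpha * thickness)
  exponent = -0.072 * 2.5 = -0.18
  T = exp(-0.18) = 0.8353
  Percentage = 0.8353 * 100 = 83.53%

83.53%


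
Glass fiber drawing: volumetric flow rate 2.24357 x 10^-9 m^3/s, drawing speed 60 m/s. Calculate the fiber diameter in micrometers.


Cross-sectional area from continuity:
  A = Q / v = 2.24357 x 10^-9 / 60 = 3.739283 x 10^-11 m^2
Diameter from circular cross-section:
  d = sqrt(4A / pi) * 10^6 (m -> um)
  d = sqrt(4 * 3.739283 x 10^-11 / pi) * 10^6 = 6.9 um

6.9 um


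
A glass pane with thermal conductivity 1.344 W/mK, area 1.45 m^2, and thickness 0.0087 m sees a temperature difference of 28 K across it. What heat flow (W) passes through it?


Fourier's law: Q = k * A * dT / t
  Q = 1.344 * 1.45 * 28 / 0.0087
  Q = 54.5664 / 0.0087 = 6272 W

6272 W


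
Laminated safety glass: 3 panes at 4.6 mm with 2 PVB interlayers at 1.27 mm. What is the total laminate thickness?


Total thickness = glass contribution + PVB contribution
  Glass: 3 * 4.6 = 13.8 mm
  PVB: 2 * 1.27 = 2.54 mm
  Total = 13.8 + 2.54 = 16.34 mm

16.34 mm


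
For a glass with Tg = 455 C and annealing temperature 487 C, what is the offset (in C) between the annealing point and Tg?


Offset = T_anneal - Tg:
  offset = 487 - 455 = 32 C

32 C


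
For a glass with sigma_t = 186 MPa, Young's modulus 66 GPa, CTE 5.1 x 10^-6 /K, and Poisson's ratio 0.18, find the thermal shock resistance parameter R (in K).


Thermal shock resistance: R = sigma * (1 - nu) / (E * alpha)
  Numerator = 186 * (1 - 0.18) = 152.52
  Denominator = 66 * 1000 * (5.1 x 10^-6) = 0.3366
  R = 152.52 / 0.3366 = 453.1 K

453.1 K


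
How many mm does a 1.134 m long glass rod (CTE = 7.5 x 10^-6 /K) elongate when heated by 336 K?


Thermal expansion formula: dL = alpha * L0 * dT
  dL = (7.5 x 10^-6) * 1.134 * 336 = 0.00285768 m
Convert to mm: 0.00285768 * 1000 = 2.8577 mm

2.8577 mm


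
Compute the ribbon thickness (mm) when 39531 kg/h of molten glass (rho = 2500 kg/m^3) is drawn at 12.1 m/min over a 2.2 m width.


Ribbon cross-section from mass balance:
  Volume rate = throughput / density = 39531 / 2500 = 15.8124 m^3/h
  thickness = volume rate / (speed * 60 * width), i.e.
  thickness = throughput / (60 * speed * width * density) * 1000
  thickness = 39531 / (60 * 12.1 * 2.2 * 2500) * 1000 = 9.9 mm

9.9 mm


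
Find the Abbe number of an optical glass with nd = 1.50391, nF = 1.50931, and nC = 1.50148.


Abbe number formula: Vd = (nd - 1) / (nF - nC)
  nd - 1 = 1.50391 - 1 = 0.50391
  nF - nC = 1.50931 - 1.50148 = 0.00783
  Vd = 0.50391 / 0.00783 = 64.36

64.36


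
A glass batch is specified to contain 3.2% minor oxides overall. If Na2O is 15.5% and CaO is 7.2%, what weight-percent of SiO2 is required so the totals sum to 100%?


Known pieces sum to 100%:
  SiO2 = 100 - (others + Na2O + CaO)
  SiO2 = 100 - (3.2 + 15.5 + 7.2) = 74.1%

74.1%


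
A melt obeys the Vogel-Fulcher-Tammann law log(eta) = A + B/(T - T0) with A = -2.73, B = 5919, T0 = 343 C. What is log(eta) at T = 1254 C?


VFT equation: log(eta) = A + B / (T - T0)
  T - T0 = 1254 - 343 = 911
  B / (T - T0) = 5919 / 911 = 6.497
  log(eta) = -2.73 + 6.497 = 3.767

3.767


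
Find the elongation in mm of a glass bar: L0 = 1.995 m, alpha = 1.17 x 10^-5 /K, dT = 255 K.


Thermal expansion formula: dL = alpha * L0 * dT
  dL = (1.17 x 10^-5) * 1.995 * 255 = 0.00595208 m
Convert to mm: 0.00595208 * 1000 = 5.9521 mm

5.9521 mm


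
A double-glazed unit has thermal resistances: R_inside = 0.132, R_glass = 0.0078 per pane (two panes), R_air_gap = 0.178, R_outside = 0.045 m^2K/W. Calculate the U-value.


Total thermal resistance (series):
  R_total = R_in + R_glass + R_air + R_glass + R_out
  R_total = 0.132 + 0.0078 + 0.178 + 0.0078 + 0.045 = 0.3706 m^2K/W
U-value = 1 / R_total = 1 / 0.3706 = 2.698 W/m^2K

2.698 W/m^2K


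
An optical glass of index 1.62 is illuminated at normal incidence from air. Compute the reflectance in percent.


Fresnel reflectance at normal incidence:
  R = ((n - 1)/(n + 1))^2
  (n - 1)/(n + 1) = (1.62 - 1)/(1.62 + 1) = 0.236641
  R = 0.236641^2 = 0.055999
  R(%) = 0.055999 * 100 = 5.6%

5.6%


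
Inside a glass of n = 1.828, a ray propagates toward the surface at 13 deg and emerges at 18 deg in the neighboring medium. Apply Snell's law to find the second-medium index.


Apply Snell's law: n1 * sin(theta1) = n2 * sin(theta2)
  n2 = n1 * sin(theta1) / sin(theta2)
  sin(13) = 0.224951
  sin(18) = 0.309017
  n2 = 1.828 * 0.224951 / 0.309017 = 1.3307

1.3307


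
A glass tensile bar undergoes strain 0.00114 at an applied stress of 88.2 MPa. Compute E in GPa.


Young's modulus: E = stress / strain
  E = 88.2 MPa / 0.00114 = 77368.42 MPa
Convert to GPa: 77368.42 / 1000 = 77.37 GPa

77.37 GPa


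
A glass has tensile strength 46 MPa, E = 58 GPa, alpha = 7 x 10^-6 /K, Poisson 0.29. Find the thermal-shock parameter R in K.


Thermal shock resistance: R = sigma * (1 - nu) / (E * alpha)
  Numerator = 46 * (1 - 0.29) = 32.66
  Denominator = 58 * 1000 * (7 x 10^-6) = 0.406
  R = 32.66 / 0.406 = 80.4 K

80.4 K


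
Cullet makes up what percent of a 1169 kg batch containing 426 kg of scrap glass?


Cullet ratio = (cullet mass / total batch mass) * 100
  Ratio = 426 / 1169 * 100 = 36.44%

36.44%


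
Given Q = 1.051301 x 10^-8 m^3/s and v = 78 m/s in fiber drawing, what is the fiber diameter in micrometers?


Cross-sectional area from continuity:
  A = Q / v = 1.051301 x 10^-8 / 78 = 1.347822 x 10^-10 m^2
Diameter from circular cross-section:
  d = sqrt(4A / pi) * 10^6 (m -> um)
  d = sqrt(4 * 1.347822 x 10^-10 / pi) * 10^6 = 13.1 um

13.1 um


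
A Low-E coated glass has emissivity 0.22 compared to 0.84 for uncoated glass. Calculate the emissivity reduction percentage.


Percentage reduction = (1 - coated/uncoated) * 100
  Ratio = 0.22 / 0.84 = 0.2619
  Reduction = (1 - 0.2619) * 100 = 73.8%

73.8%


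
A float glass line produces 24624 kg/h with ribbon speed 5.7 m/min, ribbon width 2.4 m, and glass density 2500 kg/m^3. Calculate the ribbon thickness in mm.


Ribbon cross-section from mass balance:
  Volume rate = throughput / density = 24624 / 2500 = 9.8496 m^3/h
  thickness = volume rate / (speed * 60 * width), i.e.
  thickness = throughput / (60 * speed * width * density) * 1000
  thickness = 24624 / (60 * 5.7 * 2.4 * 2500) * 1000 = 12.0 mm

12.0 mm


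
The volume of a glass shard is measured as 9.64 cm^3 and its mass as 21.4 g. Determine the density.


Use the definition of density:
  rho = mass / volume
  rho = 21.4 / 9.64 = 2.22 g/cm^3

2.22 g/cm^3


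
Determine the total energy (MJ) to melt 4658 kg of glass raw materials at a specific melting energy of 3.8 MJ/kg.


Total energy = mass * specific energy
  E = 4658 * 3.8 = 17700.4 MJ

17700.4 MJ


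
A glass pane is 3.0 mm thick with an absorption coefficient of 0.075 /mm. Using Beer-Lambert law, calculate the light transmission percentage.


Beer-Lambert law: T = exp(-alpha * thickness)
  exponent = -0.075 * 3.0 = -0.225
  T = exp(-0.225) = 0.7985
  Percentage = 0.7985 * 100 = 79.85%

79.85%


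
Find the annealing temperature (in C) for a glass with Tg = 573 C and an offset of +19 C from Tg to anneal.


The annealing temperature is Tg plus the offset:
  T_anneal = 573 + 19 = 592 C

592 C


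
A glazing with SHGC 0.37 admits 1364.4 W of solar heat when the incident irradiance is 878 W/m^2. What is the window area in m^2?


Rearrange Q = Area * SHGC * Irradiance:
  Area = Q / (SHGC * Irradiance)
  Area = 1364.4 / (0.37 * 878) = 4.2 m^2

4.2 m^2


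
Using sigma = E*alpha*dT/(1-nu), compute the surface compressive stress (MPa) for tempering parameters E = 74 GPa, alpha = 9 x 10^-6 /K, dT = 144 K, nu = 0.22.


Tempering stress: sigma = E * alpha * dT / (1 - nu)
  E (MPa) = 74 * 1000 = 74000
  Numerator = 74000 * (9 x 10^-6) * 144 = 95.904
  Denominator = 1 - 0.22 = 0.78
  sigma = 95.904 / 0.78 = 123.0 MPa

123.0 MPa


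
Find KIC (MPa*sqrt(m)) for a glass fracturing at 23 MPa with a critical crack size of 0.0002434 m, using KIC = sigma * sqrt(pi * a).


Fracture toughness: KIC = sigma * sqrt(pi * a)
  pi * a = pi * 0.0002434 = 0.000764664
  sqrt(pi * a) = 0.027653
  KIC = 23 * 0.027653 = 0.636 MPa*sqrt(m)

0.636 MPa*sqrt(m)


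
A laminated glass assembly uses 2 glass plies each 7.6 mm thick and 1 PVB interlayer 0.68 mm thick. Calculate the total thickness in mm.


Total thickness = glass contribution + PVB contribution
  Glass: 2 * 7.6 = 15.2 mm
  PVB: 1 * 0.68 = 0.68 mm
  Total = 15.2 + 0.68 = 15.88 mm

15.88 mm


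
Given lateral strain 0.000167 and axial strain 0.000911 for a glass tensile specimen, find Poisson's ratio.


Poisson's ratio: nu = lateral strain / axial strain
  nu = 0.000167 / 0.000911 = 0.1833

0.1833


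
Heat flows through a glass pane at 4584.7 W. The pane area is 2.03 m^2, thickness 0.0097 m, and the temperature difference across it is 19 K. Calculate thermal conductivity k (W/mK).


Fourier's law rearranged: k = Q * t / (A * dT)
  Numerator = 4584.7 * 0.0097 = 44.47159
  Denominator = 2.03 * 19 = 38.57
  k = 44.47159 / 38.57 = 1.153 W/mK

1.153 W/mK


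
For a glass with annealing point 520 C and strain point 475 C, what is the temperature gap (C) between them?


Gap = T_anneal - T_strain:
  gap = 520 - 475 = 45 C

45 C


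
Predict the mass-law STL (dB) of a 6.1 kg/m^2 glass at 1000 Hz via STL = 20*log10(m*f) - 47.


Mass law: STL = 20 * log10(m * f) - 47
  m * f = 6.1 * 1000 = 6100
  log10(6100) = 3.78533
  STL = 20 * 3.78533 - 47 = 75.7066 - 47 = 28.7 dB

28.7 dB


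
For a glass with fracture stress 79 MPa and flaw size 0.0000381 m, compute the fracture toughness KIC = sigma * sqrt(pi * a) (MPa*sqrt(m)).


Fracture toughness: KIC = sigma * sqrt(pi * a)
  pi * a = pi * 0.0000381 = 0.000119695
  sqrt(pi * a) = 0.010941
  KIC = 79 * 0.010941 = 0.864 MPa*sqrt(m)

0.864 MPa*sqrt(m)


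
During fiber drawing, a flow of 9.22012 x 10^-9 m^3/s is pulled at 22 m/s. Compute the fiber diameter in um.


Cross-sectional area from continuity:
  A = Q / v = 9.22012 x 10^-9 / 22 = 4.190964 x 10^-10 m^2
Diameter from circular cross-section:
  d = sqrt(4A / pi) * 10^6 (m -> um)
  d = sqrt(4 * 4.190964 x 10^-10 / pi) * 10^6 = 23.1 um

23.1 um


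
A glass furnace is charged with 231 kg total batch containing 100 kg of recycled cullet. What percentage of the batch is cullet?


Cullet ratio = (cullet mass / total batch mass) * 100
  Ratio = 100 / 231 * 100 = 43.29%

43.29%


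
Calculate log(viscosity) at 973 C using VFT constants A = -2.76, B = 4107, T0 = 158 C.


VFT equation: log(eta) = A + B / (T - T0)
  T - T0 = 973 - 158 = 815
  B / (T - T0) = 4107 / 815 = 5.039
  log(eta) = -2.76 + 5.039 = 2.279

2.279


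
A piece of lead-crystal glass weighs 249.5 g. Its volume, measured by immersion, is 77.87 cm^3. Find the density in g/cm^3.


Use the definition of density:
  rho = mass / volume
  rho = 249.5 / 77.87 = 3.204 g/cm^3

3.204 g/cm^3


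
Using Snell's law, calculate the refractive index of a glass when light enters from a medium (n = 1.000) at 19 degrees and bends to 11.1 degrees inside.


Apply Snell's law: n1 * sin(theta1) = n2 * sin(theta2)
  n2 = n1 * sin(theta1) / sin(theta2)
  sin(19) = 0.325568
  sin(11.1) = 0.192522
  n2 = 1.000 * 0.325568 / 0.192522 = 1.6911

1.6911


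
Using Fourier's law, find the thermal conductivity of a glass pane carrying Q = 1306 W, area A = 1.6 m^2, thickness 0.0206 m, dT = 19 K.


Fourier's law rearranged: k = Q * t / (A * dT)
  Numerator = 1306 * 0.0206 = 26.9036
  Denominator = 1.6 * 19 = 30.4
  k = 26.9036 / 30.4 = 0.885 W/mK

0.885 W/mK


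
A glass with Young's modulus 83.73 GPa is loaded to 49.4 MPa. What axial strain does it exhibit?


Rearrange E = sigma / epsilon:
  epsilon = sigma / E
  E (MPa) = 83.73 * 1000 = 83730
  epsilon = 49.4 / 83730 = 0.00059

0.00059


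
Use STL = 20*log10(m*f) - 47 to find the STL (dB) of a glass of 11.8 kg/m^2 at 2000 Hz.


Mass law: STL = 20 * log10(m * f) - 47
  m * f = 11.8 * 2000 = 23600
  log10(23600) = 4.37291
  STL = 20 * 4.37291 - 47 = 87.4582 - 47 = 40.5 dB

40.5 dB


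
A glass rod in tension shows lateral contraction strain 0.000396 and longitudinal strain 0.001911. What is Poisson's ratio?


Poisson's ratio: nu = lateral strain / axial strain
  nu = 0.000396 / 0.001911 = 0.2072

0.2072


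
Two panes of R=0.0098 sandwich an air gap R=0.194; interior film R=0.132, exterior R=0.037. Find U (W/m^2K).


Total thermal resistance (series):
  R_total = R_in + R_glass + R_air + R_glass + R_out
  R_total = 0.132 + 0.0098 + 0.194 + 0.0098 + 0.037 = 0.3826 m^2K/W
U-value = 1 / R_total = 1 / 0.3826 = 2.614 W/m^2K

2.614 W/m^2K


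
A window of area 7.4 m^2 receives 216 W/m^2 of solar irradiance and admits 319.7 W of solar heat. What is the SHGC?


Rearrange Q = Area * SHGC * Irradiance:
  SHGC = Q / (Area * Irradiance)
  SHGC = 319.7 / (7.4 * 216) = 0.2

0.2


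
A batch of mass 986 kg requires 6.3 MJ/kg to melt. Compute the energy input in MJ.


Total energy = mass * specific energy
  E = 986 * 6.3 = 6211.8 MJ

6211.8 MJ


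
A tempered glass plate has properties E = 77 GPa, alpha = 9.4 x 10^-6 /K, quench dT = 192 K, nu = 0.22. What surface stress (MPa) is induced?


Tempering stress: sigma = E * alpha * dT / (1 - nu)
  E (MPa) = 77 * 1000 = 77000
  Numerator = 77000 * (9.4 x 10^-6) * 192 = 138.9696
  Denominator = 1 - 0.22 = 0.78
  sigma = 138.9696 / 0.78 = 178.2 MPa

178.2 MPa


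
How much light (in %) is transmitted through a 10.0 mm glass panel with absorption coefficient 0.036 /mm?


Beer-Lambert law: T = exp(-alpha * thickness)
  exponent = -0.036 * 10.0 = -0.36
  T = exp(-0.36) = 0.6977
  Percentage = 0.6977 * 100 = 69.77%

69.77%


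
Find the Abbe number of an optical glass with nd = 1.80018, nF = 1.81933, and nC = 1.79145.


Abbe number formula: Vd = (nd - 1) / (nF - nC)
  nd - 1 = 1.80018 - 1 = 0.80018
  nF - nC = 1.81933 - 1.79145 = 0.02788
  Vd = 0.80018 / 0.02788 = 28.7

28.7


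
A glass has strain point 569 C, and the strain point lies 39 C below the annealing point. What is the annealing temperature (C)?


T_anneal = T_strain + gap:
  T_anneal = 569 + 39 = 608 C

608 C


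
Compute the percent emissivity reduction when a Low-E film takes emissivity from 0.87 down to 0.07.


Percentage reduction = (1 - coated/uncoated) * 100
  Ratio = 0.07 / 0.87 = 0.0805
  Reduction = (1 - 0.0805) * 100 = 92.0%

92.0%


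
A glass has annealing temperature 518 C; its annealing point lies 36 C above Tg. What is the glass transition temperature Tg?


Rearrange T_anneal = Tg + offset for Tg:
  Tg = T_anneal - offset = 518 - 36 = 482 C

482 C


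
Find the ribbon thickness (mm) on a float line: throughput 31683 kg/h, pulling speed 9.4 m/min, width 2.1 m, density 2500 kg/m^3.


Ribbon cross-section from mass balance:
  Volume rate = throughput / density = 31683 / 2500 = 12.6732 m^3/h
  thickness = volume rate / (speed * 60 * width), i.e.
  thickness = throughput / (60 * speed * width * density) * 1000
  thickness = 31683 / (60 * 9.4 * 2.1 * 2500) * 1000 = 10.7 mm

10.7 mm


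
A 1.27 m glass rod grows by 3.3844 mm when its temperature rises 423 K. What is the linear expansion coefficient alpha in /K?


Rearrange dL = alpha * L0 * dT for alpha:
  alpha = dL / (L0 * dT)
  alpha = (3.3844 / 1000) / (1.27 * 423) = 0.0000063 /K = 6.3 x 10^-6 /K

6.3 x 10^-6 /K


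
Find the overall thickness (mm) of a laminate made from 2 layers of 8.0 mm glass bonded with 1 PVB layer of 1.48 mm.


Total thickness = glass contribution + PVB contribution
  Glass: 2 * 8.0 = 16.0 mm
  PVB: 1 * 1.48 = 1.48 mm
  Total = 16.0 + 1.48 = 17.48 mm

17.48 mm


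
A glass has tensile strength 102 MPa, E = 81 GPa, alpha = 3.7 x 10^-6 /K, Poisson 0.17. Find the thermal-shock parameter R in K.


Thermal shock resistance: R = sigma * (1 - nu) / (E * alpha)
  Numerator = 102 * (1 - 0.17) = 84.66
  Denominator = 81 * 1000 * (3.7 x 10^-6) = 0.2997
  R = 84.66 / 0.2997 = 282.5 K

282.5 K


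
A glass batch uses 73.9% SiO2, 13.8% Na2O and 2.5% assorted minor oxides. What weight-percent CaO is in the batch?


Pieces sum to 100%:
  CaO = 100 - (SiO2 + Na2O + others)
  CaO = 100 - (73.9 + 13.8 + 2.5) = 9.8%

9.8%


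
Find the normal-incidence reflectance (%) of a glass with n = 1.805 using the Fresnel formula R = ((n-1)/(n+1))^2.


Fresnel reflectance at normal incidence:
  R = ((n - 1)/(n + 1))^2
  (n - 1)/(n + 1) = (1.805 - 1)/(1.805 + 1) = 0.286988
  R = 0.286988^2 = 0.0823621
  R(%) = 0.0823621 * 100 = 8.236%

8.236%


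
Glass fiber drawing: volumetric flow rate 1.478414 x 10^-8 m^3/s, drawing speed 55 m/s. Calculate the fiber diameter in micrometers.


Cross-sectional area from continuity:
  A = Q / v = 1.478414 x 10^-8 / 55 = 2.688025 x 10^-10 m^2
Diameter from circular cross-section:
  d = sqrt(4A / pi) * 10^6 (m -> um)
  d = sqrt(4 * 2.688025 x 10^-10 / pi) * 10^6 = 18.5 um

18.5 um


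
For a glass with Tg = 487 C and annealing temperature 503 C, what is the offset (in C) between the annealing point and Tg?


Offset = T_anneal - Tg:
  offset = 503 - 487 = 16 C

16 C


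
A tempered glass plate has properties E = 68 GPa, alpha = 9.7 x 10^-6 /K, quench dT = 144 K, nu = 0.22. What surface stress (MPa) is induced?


Tempering stress: sigma = E * alpha * dT / (1 - nu)
  E (MPa) = 68 * 1000 = 68000
  Numerator = 68000 * (9.7 x 10^-6) * 144 = 94.9824
  Denominator = 1 - 0.22 = 0.78
  sigma = 94.9824 / 0.78 = 121.8 MPa

121.8 MPa


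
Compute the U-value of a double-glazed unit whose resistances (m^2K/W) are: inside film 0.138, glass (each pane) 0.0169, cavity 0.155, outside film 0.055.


Total thermal resistance (series):
  R_total = R_in + R_glass + R_air + R_glass + R_out
  R_total = 0.138 + 0.0169 + 0.155 + 0.0169 + 0.055 = 0.3818 m^2K/W
U-value = 1 / R_total = 1 / 0.3818 = 2.619 W/m^2K

2.619 W/m^2K


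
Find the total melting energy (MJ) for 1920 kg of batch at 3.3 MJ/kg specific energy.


Total energy = mass * specific energy
  E = 1920 * 3.3 = 6336 MJ

6336 MJ


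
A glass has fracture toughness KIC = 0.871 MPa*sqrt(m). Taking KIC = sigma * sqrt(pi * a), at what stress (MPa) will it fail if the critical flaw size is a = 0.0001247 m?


Rearrange KIC = sigma * sqrt(pi * a):
  sigma = KIC / sqrt(pi * a)
  sqrt(pi * 0.0001247) = 0.019793
  sigma = 0.871 / 0.019793 = 44.01 MPa

44.01 MPa


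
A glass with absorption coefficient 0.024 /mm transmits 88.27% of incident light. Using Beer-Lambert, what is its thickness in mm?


Rearrange T = exp(-alpha * thickness):
  thickness = -ln(T) / alpha
  T = 88.27/100 = 0.8827
  ln(T) = -0.12477
  -ln(T) = 0.12477
  thickness = 0.12477 / 0.024 = 5.2 mm

5.2 mm


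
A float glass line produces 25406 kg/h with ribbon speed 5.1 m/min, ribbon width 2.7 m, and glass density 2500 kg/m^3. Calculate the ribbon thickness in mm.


Ribbon cross-section from mass balance:
  Volume rate = throughput / density = 25406 / 2500 = 10.1624 m^3/h
  thickness = volume rate / (speed * 60 * width), i.e.
  thickness = throughput / (60 * speed * width * density) * 1000
  thickness = 25406 / (60 * 5.1 * 2.7 * 2500) * 1000 = 12.3 mm

12.3 mm


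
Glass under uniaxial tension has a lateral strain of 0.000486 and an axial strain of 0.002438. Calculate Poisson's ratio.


Poisson's ratio: nu = lateral strain / axial strain
  nu = 0.000486 / 0.002438 = 0.1993

0.1993


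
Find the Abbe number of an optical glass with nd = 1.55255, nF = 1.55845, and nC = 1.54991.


Abbe number formula: Vd = (nd - 1) / (nF - nC)
  nd - 1 = 1.55255 - 1 = 0.55255
  nF - nC = 1.55845 - 1.54991 = 0.00854
  Vd = 0.55255 / 0.00854 = 64.7

64.7
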